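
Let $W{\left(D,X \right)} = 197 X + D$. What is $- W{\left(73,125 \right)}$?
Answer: $-24698$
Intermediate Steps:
$W{\left(D,X \right)} = D + 197 X$
$- W{\left(73,125 \right)} = - (73 + 197 \cdot 125) = - (73 + 24625) = \left(-1\right) 24698 = -24698$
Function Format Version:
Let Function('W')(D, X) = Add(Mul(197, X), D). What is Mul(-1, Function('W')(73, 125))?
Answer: -24698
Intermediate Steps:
Function('W')(D, X) = Add(D, Mul(197, X))
Mul(-1, Function('W')(73, 125)) = Mul(-1, Add(73, Mul(197, 125))) = Mul(-1, Add(73, 24625)) = Mul(-1, 24698) = -24698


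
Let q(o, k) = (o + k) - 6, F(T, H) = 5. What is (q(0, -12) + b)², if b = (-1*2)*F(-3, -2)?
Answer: 784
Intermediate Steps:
q(o, k) = -6 + k + o (q(o, k) = (k + o) - 6 = -6 + k + o)
b = -10 (b = -1*2*5 = -2*5 = -10)
(q(0, -12) + b)² = ((-6 - 12 + 0) - 10)² = (-18 - 10)² = (-28)² = 784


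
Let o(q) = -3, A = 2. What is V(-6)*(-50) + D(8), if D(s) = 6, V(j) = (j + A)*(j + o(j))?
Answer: -1794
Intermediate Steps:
V(j) = (-3 + j)*(2 + j) (V(j) = (j + 2)*(j - 3) = (2 + j)*(-3 + j) = (-3 + j)*(2 + j))
V(-6)*(-50) + D(8) = (-6 + (-6)² - 1*(-6))*(-50) + 6 = (-6 + 36 + 6)*(-50) + 6 = 36*(-50) + 6 = -1800 + 6 = -1794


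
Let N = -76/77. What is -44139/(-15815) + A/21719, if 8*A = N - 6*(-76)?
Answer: 147771384499/52896841690 ≈ 2.7936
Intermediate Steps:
N = -76/77 (N = -76*1/77 = -76/77 ≈ -0.98701)
A = 8759/154 (A = (-76/77 - 6*(-76))/8 = (-76/77 + 456)/8 = (1/8)*(35036/77) = 8759/154 ≈ 56.877)
-44139/(-15815) + A/21719 = -44139/(-15815) + (8759/154)/21719 = -44139*(-1/15815) + (8759/154)*(1/21719) = 44139/15815 + 8759/3344726 = 147771384499/52896841690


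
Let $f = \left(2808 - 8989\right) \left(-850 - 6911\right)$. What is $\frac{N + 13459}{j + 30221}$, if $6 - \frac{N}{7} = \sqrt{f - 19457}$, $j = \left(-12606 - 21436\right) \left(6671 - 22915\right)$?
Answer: $\frac{13501}{553008469} - \frac{14 \sqrt{11987821}}{553008469} \approx -6.3239 \cdot 10^{-5}$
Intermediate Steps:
$f = 47970741$ ($f = \left(-6181\right) \left(-7761\right) = 47970741$)
$j = 552978248$ ($j = \left(-34042\right) \left(-16244\right) = 552978248$)
$N = 42 - 14 \sqrt{11987821}$ ($N = 42 - 7 \sqrt{47970741 - 19457} = 42 - 7 \sqrt{47951284} = 42 - 7 \cdot 2 \sqrt{11987821} = 42 - 14 \sqrt{11987821} \approx -48431.0$)
$\frac{N + 13459}{j + 30221} = \frac{\left(42 - 14 \sqrt{11987821}\right) + 13459}{552978248 + 30221} = \frac{13501 - 14 \sqrt{11987821}}{553008469} = \left(13501 - 14 \sqrt{11987821}\right) \frac{1}{553008469} = \frac{13501}{553008469} - \frac{14 \sqrt{11987821}}{553008469}$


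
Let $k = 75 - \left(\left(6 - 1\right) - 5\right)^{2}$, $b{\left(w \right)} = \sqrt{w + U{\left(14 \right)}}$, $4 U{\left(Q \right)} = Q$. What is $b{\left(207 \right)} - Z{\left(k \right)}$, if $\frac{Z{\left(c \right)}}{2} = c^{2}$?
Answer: $-11250 + \frac{\sqrt{842}}{2} \approx -11235.0$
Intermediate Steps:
$U{\left(Q \right)} = \frac{Q}{4}$
$b{\left(w \right)} = \sqrt{\frac{7}{2} + w}$ ($b{\left(w \right)} = \sqrt{w + \frac{1}{4} \cdot 14} = \sqrt{w + \frac{7}{2}} = \sqrt{\frac{7}{2} + w}$)
$k = 75$ ($k = 75 - \left(5 - 5\right)^{2} = 75 - 0^{2} = 75 - 0 = 75 + 0 = 75$)
$Z{\left(c \right)} = 2 c^{2}$
$b{\left(207 \right)} - Z{\left(k \right)} = \frac{\sqrt{14 + 4 \cdot 207}}{2} - 2 \cdot 75^{2} = \frac{\sqrt{14 + 828}}{2} - 2 \cdot 5625 = \frac{\sqrt{842}}{2} - 11250 = -11250 + \frac{\sqrt{842}}{2}$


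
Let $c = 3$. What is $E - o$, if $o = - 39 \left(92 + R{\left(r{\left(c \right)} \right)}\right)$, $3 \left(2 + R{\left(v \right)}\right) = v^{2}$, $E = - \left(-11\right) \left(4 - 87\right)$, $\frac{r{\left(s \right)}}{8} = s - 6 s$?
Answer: $189797$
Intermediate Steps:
$r{\left(s \right)} = - 40 s$ ($r{\left(s \right)} = 8 \left(s - 6 s\right) = 8 \left(- 5 s\right) = - 40 s$)
$E = -913$ ($E = - \left(-11\right) \left(-83\right) = \left(-1\right) 913 = -913$)
$R{\left(v \right)} = -2 + \frac{v^{2}}{3}$
$o = -190710$ ($o = - 39 \left(92 - \left(2 - \frac{\left(\left(-40\right) 3\right)^{2}}{3}\right)\right) = - 39 \left(92 - \left(2 - \frac{\left(-120\right)^{2}}{3}\right)\right) = - 39 \left(92 + \left(-2 + \frac{1}{3} \cdot 14400\right)\right) = - 39 \left(92 + \left(-2 + 4800\right)\right) = - 39 \left(92 + 4798\right) = \left(-39\right) 4890 = -190710$)
$E - o = -913 - -190710 = -913 + 190710 = 189797$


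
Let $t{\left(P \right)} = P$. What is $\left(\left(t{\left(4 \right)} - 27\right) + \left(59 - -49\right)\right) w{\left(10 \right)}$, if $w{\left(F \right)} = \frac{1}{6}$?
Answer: $\frac{85}{6} \approx 14.167$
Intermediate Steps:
$w{\left(F \right)} = \frac{1}{6}$
$\left(\left(t{\left(4 \right)} - 27\right) + \left(59 - -49\right)\right) w{\left(10 \right)} = \left(\left(4 - 27\right) + \left(59 - -49\right)\right) \frac{1}{6} = \left(\left(4 - 27\right) + \left(59 + 49\right)\right) \frac{1}{6} = \left(-23 + 108\right) \frac{1}{6} = 85 \cdot \frac{1}{6} = \frac{85}{6}$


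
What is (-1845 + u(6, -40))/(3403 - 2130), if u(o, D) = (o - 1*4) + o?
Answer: -1837/1273 ≈ -1.4430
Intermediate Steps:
u(o, D) = -4 + 2*o (u(o, D) = (o - 4) + o = (-4 + o) + o = -4 + 2*o)
(-1845 + u(6, -40))/(3403 - 2130) = (-1845 + (-4 + 2*6))/(3403 - 2130) = (-1845 + (-4 + 12))/1273 = (-1845 + 8)*(1/1273) = -1837*1/1273 = -1837/1273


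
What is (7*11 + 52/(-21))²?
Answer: 2449225/441 ≈ 5553.8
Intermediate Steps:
(7*11 + 52/(-21))² = (77 + 52*(-1/21))² = (77 - 52/21)² = (1565/21)² = 2449225/441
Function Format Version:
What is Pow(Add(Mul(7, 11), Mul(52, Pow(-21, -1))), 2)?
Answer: Rational(2449225, 441) ≈ 5553.8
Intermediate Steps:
Pow(Add(Mul(7, 11), Mul(52, Pow(-21, -1))), 2) = Pow(Add(77, Mul(52, Rational(-1, 21))), 2) = Pow(Add(77, Rational(-52, 21)), 2) = Pow(Rational(1565, 21), 2) = Rational(2449225, 441)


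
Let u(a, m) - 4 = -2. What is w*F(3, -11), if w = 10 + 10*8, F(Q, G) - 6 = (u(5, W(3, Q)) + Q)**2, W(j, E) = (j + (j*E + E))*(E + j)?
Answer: 2790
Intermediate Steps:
W(j, E) = (E + j)*(E + j + E*j) (W(j, E) = (j + (E*j + E))*(E + j) = (j + (E + E*j))*(E + j) = (E + j + E*j)*(E + j) = (E + j)*(E + j + E*j))
u(a, m) = 2 (u(a, m) = 4 - 2 = 2)
F(Q, G) = 6 + (2 + Q)**2
w = 90 (w = 10 + 80 = 90)
w*F(3, -11) = 90*(6 + (2 + 3)**2) = 90*(6 + 5**2) = 90*(6 + 25) = 90*31 = 2790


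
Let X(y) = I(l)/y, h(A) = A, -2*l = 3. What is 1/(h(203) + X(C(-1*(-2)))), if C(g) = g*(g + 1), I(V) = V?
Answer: 4/811 ≈ 0.0049322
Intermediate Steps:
l = -3/2 (l = -1/2*3 = -3/2 ≈ -1.5000)
C(g) = g*(1 + g)
X(y) = -3/(2*y)
1/(h(203) + X(C(-1*(-2)))) = 1/(203 - 3*1/(2*(1 - 1*(-2)))/2) = 1/(203 - 3*1/(2*(1 + 2))/2) = 1/(203 - 3/(2*(2*3))) = 1/(203 - 3/2/6) = 1/(203 - 3/2*1/6) = 1/(203 - 1/4) = 1/(811/4) = 4/811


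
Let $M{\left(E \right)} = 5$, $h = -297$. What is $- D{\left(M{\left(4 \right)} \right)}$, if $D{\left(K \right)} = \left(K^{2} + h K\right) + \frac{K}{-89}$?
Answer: $\frac{129945}{89} \approx 1460.1$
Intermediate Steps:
$D{\left(K \right)} = K^{2} - \frac{26434 K}{89}$ ($D{\left(K \right)} = \left(K^{2} - 297 K\right) + \frac{K}{-89} = \left(K^{2} - 297 K\right) + K \left(- \frac{1}{89}\right) = \left(K^{2} - 297 K\right) - \frac{K}{89} = K^{2} - \frac{26434 K}{89}$)
$- D{\left(M{\left(4 \right)} \right)} = - \frac{5 \left(-26434 + 89 \cdot 5\right)}{89} = - \frac{5 \left(-26434 + 445\right)}{89} = - \frac{5 \left(-25989\right)}{89} = \left(-1\right) \left(- \frac{129945}{89}\right) = \frac{129945}{89}$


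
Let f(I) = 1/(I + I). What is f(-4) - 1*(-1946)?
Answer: 15567/8 ≈ 1945.9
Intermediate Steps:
f(I) = 1/(2*I)
f(-4) - 1*(-1946) = (1/2)/(-4) - 1*(-1946) = (1/2)*(-1/4) + 1946 = -1/8 + 1946 = 15567/8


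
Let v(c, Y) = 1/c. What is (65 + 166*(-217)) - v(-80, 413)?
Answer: -2876559/80 ≈ -35957.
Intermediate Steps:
(65 + 166*(-217)) - v(-80, 413) = (65 + 166*(-217)) - 1/(-80) = (65 - 36022) - 1*(-1/80) = -35957 + 1/80 = -2876559/80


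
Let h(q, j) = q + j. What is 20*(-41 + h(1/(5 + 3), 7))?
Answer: -1355/2 ≈ -677.50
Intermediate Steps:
h(q, j) = j + q
20*(-41 + h(1/(5 + 3), 7)) = 20*(-41 + (7 + 1/(5 + 3))) = 20*(-41 + (7 + 1/8)) = 20*(-41 + 57/8) = 20*(-271/8) = -1355/2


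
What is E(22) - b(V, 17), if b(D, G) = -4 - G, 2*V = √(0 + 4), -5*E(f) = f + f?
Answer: 61/5 ≈ 12.200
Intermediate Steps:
E(f) = -2*f/5 (E(f) = -(f + f)/5 = -2*f/5)
V = 1 (V = √(0 + 4)/2 = √4/2 = (½)*2 = 1)
E(22) - b(V, 17) = -⅖*22 - (-4 - 1*17) = -44/5 - (-4 - 17) = -44/5 - 1*(-21) = -44/5 + 21 = 61/5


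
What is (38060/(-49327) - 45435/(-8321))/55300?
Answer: 384894997/4539576635020 ≈ 8.4787e-5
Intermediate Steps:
(38060/(-49327) - 45435/(-8321))/55300 = (38060*(-1/49327) - 45435*(-1/8321))*(1/55300) = (-38060/49327 + 45435/8321)*(1/55300) = (1924474985/410449967)*(1/55300) = 384894997/4539576635020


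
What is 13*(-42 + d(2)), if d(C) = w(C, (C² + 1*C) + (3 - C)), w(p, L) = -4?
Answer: -598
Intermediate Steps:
d(C) = -4
13*(-42 + d(2)) = 13*(-42 - 4) = 13*(-46) = -598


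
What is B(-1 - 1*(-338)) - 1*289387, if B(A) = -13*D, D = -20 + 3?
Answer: -289166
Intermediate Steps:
D = -17
B(A) = 221 (B(A) = -13*(-17) = 221)
B(-1 - 1*(-338)) - 1*289387 = 221 - 1*289387 = 221 - 289387 = -289166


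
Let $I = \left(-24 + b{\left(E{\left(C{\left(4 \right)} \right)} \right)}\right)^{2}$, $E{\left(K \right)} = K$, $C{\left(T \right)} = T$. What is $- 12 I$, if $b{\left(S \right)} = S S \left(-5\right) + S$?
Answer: $-120000$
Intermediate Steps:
$b{\left(S \right)} = S - 5 S^{2}$ ($b{\left(S \right)} = S^{2} \left(-5\right) + S = - 5 S^{2} + S = S - 5 S^{2}$)
$I = 10000$ ($I = \left(-24 + 4 \left(1 - 20\right)\right)^{2} = \left(-24 + 4 \left(-19\right)\right)^{2} = \left(-24 - 76\right)^{2} = \left(-100\right)^{2} = 10000$)
$- 12 I = \left(-12\right) 10000 = -120000$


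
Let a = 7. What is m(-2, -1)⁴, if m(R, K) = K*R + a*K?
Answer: 625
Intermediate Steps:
m(R, K) = 7*K + K*R (m(R, K) = K*R + 7*K = 7*K + K*R)
m(-2, -1)⁴ = (-(7 - 2))⁴ = (-1*5)⁴ = (-5)⁴ = 625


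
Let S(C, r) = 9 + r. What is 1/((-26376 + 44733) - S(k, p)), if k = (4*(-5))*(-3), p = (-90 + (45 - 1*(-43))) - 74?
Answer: 1/18424 ≈ 5.4277e-5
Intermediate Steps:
p = -76 (p = (-90 + (45 + 43)) - 74 = (-90 + 88) - 74 = -2 - 74 = -76)
k = 60 (k = -20*(-3) = 60)
1/((-26376 + 44733) - S(k, p)) = 1/((-26376 + 44733) - (9 - 76)) = 1/(18357 - 1*(-67)) = 1/(18357 + 67) = 1/18424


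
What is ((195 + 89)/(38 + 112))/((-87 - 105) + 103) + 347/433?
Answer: 2254739/2890275 ≈ 0.78011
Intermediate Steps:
((195 + 89)/(38 + 112))/((-87 - 105) + 103) + 347/433 = (284/150)/(-192 + 103) + 347*(1/433) = (284*(1/150))/(-89) + 347/433 = (142/75)*(-1/89) + 347/433 = -142/6675 + 347/433 = 2254739/2890275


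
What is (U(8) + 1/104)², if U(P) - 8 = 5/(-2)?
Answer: 328329/10816 ≈ 30.356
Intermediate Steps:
U(P) = 11/2 (U(P) = 8 + 5/(-2) = 8 + 5*(-½) = 8 - 5/2 = 11/2)
(U(8) + 1/104)² = (11/2 + 1/104)² = (573/104)² = 328329/10816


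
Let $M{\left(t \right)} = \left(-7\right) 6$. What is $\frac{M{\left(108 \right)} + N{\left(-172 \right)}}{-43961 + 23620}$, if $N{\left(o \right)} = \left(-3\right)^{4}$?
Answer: $- \frac{39}{20341} \approx -0.0019173$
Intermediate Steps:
$M{\left(t \right)} = -42$
$N{\left(o \right)} = 81$
$\frac{M{\left(108 \right)} + N{\left(-172 \right)}}{-43961 + 23620} = \frac{-42 + 81}{-43961 + 23620} = \frac{39}{-20341} = 39 \left(- \frac{1}{20341}\right) = - \frac{39}{20341}$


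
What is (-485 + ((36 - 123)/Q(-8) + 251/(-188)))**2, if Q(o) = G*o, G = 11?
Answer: 4029626656449/17106496 ≈ 2.3556e+5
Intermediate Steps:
Q(o) = 11*o
(-485 + ((36 - 123)/Q(-8) + 251/(-188)))**2 = (-485 + ((36 - 123)/((11*(-8))) + 251/(-188)))**2 = (-485 + (-87/(-88) + 251*(-1/188)))**2 = (-485 + (-87*(-1/88) - 251/188))**2 = (-485 + (87/88 - 251/188))**2 = (-485 - 1433/4136)**2 = (-2007393/4136)**2 = 4029626656449/17106496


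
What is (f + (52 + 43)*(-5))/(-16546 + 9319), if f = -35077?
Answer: 3232/657 ≈ 4.9193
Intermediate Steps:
(f + (52 + 43)*(-5))/(-16546 + 9319) = (-35077 + (52 + 43)*(-5))/(-16546 + 9319) = (-35077 + 95*(-5))/(-7227) = (-35077 - 475)*(-1/7227) = -35552*(-1/7227) = 3232/657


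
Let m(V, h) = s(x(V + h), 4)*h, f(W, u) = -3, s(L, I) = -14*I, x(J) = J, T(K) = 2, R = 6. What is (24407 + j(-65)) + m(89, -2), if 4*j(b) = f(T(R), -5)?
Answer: 98073/4 ≈ 24518.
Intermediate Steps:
j(b) = -¾ (j(b) = (¼)*(-3) = -¾)
m(V, h) = -56*h (m(V, h) = (-14*4)*h = -56*h)
(24407 + j(-65)) + m(89, -2) = (24407 - ¾) - 56*(-2) = 97625/4 + 112 = 98073/4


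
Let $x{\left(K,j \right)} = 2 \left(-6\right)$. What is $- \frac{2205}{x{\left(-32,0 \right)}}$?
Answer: $\frac{735}{4} \approx 183.75$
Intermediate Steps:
$x{\left(K,j \right)} = -12$
$- \frac{2205}{x{\left(-32,0 \right)}} = - \frac{2205}{-12} = \left(-2205\right) \left(- \frac{1}{12}\right) = \frac{735}{4}$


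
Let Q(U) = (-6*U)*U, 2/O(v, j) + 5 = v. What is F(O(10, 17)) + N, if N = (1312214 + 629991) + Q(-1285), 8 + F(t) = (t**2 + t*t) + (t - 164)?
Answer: -199132907/25 ≈ -7.9653e+6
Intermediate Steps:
O(v, j) = 2/(-5 + v)
Q(U) = -6*U**2
F(t) = -172 + t + 2*t**2 (F(t) = -8 + ((t**2 + t*t) + (t - 164)) = -8 + ((t**2 + t**2) + (-164 + t)) = -8 + (2*t**2 + (-164 + t)) = -8 + (-164 + t + 2*t**2) = -172 + t + 2*t**2)
N = -7965145 (N = (1312214 + 629991) - 6*(-1285)**2 = 1942205 - 6*1651225 = 1942205 - 9907350 = -7965145)
F(O(10, 17)) + N = (-172 + 2/(-5 + 10) + 2*(2/(-5 + 10))**2) - 7965145 = (-172 + 2/5 + 2*(2/5)**2) - 7965145 = (-172 + 2/5 + 2*(4/25)) - 7965145 = (-172 + 2/5 + 8/25) - 7965145 = -4282/25 - 7965145 = -199132907/25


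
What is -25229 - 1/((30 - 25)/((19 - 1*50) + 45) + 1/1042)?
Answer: -32952721/1306 ≈ -25232.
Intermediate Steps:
-25229 - 1/((30 - 25)/((19 - 1*50) + 45) + 1/1042) = -25229 - 1/(5/((19 - 50) + 45) + 1/1042) = -25229 - 1/(5/(-31 + 45) + 1/1042) = -25229 - 1/(5/14 + 1/1042) = -25229 - 1/1306/3647 = -25229 - 1*3647/1306 = -25229 - 3647/1306 = -32952721/1306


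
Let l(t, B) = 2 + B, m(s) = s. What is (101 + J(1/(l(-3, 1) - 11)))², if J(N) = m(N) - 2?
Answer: 625681/64 ≈ 9776.3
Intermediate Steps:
J(N) = -2 + N (J(N) = N - 2 = -2 + N)
(101 + J(1/(l(-3, 1) - 11)))² = (101 + (-2 + 1/((2 + 1) - 11)))² = (101 + (-2 + 1/(3 - 11)))² = (101 + (-2 + 1/(-8)))² = (101 + (-2 - ⅛))² = (101 - 17/8)² = (791/8)² = 625681/64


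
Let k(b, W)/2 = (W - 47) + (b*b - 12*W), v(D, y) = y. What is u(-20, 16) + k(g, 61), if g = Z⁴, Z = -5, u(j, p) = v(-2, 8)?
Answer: 779822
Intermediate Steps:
u(j, p) = 8
g = 625 (g = (-5)⁴ = 625)
k(b, W) = -94 - 22*W + 2*b² (k(b, W) = 2*((W - 47) + (b*b - 12*W)) = 2*((-47 + W) + (b² - 12*W)) = 2*(-47 + b² - 11*W) = -94 - 22*W + 2*b²)
u(-20, 16) + k(g, 61) = 8 + (-94 - 22*61 + 2*625²) = 8 + (-94 - 1342 + 2*390625) = 8 + (-94 - 1342 + 781250) = 8 + 779814 = 779822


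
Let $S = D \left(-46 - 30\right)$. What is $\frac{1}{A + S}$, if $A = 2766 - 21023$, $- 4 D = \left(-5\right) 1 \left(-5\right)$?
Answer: $- \frac{1}{17782} \approx -5.6237 \cdot 10^{-5}$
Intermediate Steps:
$D = - \frac{25}{4}$ ($D = - \frac{\left(-5\right) 1 \left(-5\right)}{4} = - \frac{\left(-5\right) \left(-5\right)}{4} = \left(- \frac{1}{4}\right) 25 = - \frac{25}{4} \approx -6.25$)
$S = 475$ ($S = - \frac{25 \left(-46 - 30\right)}{4} = \left(- \frac{25}{4}\right) \left(-76\right) = 475$)
$A = -18257$ ($A = 2766 - 21023 = -18257$)
$\frac{1}{A + S} = \frac{1}{-18257 + 475} = \frac{1}{-17782} = - \frac{1}{17782}$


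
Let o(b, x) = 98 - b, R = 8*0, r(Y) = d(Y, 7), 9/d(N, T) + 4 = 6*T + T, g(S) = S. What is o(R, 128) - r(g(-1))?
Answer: 489/5 ≈ 97.800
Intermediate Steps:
d(N, T) = 9/(-4 + 7*T) (d(N, T) = 9/(-4 + (6*T + T)) = 9/(-4 + 7*T))
r(Y) = 1/5 (r(Y) = 9/(-4 + 7*7) = 9/(-4 + 49) = 9/45 = 9*(1/45) = 1/5)
R = 0
o(R, 128) - r(g(-1)) = (98 - 1*0) - 1*1/5 = (98 + 0) - 1/5 = 98 - 1/5 = 489/5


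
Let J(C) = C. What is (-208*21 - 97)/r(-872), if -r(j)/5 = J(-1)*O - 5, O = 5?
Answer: -893/10 ≈ -89.300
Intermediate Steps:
r(j) = 50 (r(j) = -5*(-1*5 - 5) = -5*(-5 - 5) = -5*(-10) = 50)
(-208*21 - 97)/r(-872) = (-208*21 - 97)/50 = (-4368 - 97)*(1/50) = -4465*1/50 = -893/10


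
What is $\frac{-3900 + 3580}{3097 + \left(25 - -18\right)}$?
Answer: $- \frac{16}{157} \approx -0.10191$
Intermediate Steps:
$\frac{-3900 + 3580}{3097 + \left(25 - -18\right)} = - \frac{320}{3097 + \left(25 + 18\right)} = - \frac{320}{3097 + 43} = - \frac{320}{3140} = \left(-320\right) \frac{1}{3140} = - \frac{16}{157}$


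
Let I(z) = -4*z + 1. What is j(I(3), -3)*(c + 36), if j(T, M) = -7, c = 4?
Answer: -280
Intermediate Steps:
I(z) = 1 - 4*z
j(I(3), -3)*(c + 36) = -7*(4 + 36) = -7*40 = -280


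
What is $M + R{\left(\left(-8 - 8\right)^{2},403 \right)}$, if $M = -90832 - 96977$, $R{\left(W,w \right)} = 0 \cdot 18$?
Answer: $-187809$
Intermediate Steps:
$R{\left(W,w \right)} = 0$
$M = -187809$ ($M = -90832 - 96977 = -187809$)
$M + R{\left(\left(-8 - 8\right)^{2},403 \right)} = -187809 + 0 = -187809$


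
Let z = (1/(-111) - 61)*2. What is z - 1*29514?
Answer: -3289598/111 ≈ -29636.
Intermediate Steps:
z = -13544/111 (z = (-1/111 - 61)*2 = -6772/111*2 = -13544/111 ≈ -122.02)
z - 1*29514 = -13544/111 - 1*29514 = -13544/111 - 29514 = -3289598/111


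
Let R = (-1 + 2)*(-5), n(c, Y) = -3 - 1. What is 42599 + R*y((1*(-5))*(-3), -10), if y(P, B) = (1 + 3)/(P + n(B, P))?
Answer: 468569/11 ≈ 42597.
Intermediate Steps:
n(c, Y) = -4
y(P, B) = 4/(-4 + P) (y(P, B) = (1 + 3)/(P - 4) = 4/(-4 + P))
R = -5 (R = 1*(-5) = -5)
42599 + R*y((1*(-5))*(-3), -10) = 42599 - 20/(-4 + (1*(-5))*(-3)) = 42599 - 20/(-4 - 5*(-3)) = 42599 - 20/(-4 + 15) = 42599 - 20/11 = 468569/11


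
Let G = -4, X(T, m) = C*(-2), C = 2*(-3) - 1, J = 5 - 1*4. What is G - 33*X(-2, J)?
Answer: -466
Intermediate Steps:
J = 1 (J = 5 - 4 = 1)
C = -7 (C = -6 - 1 = -7)
X(T, m) = 14 (X(T, m) = -7*(-2) = 14)
G - 33*X(-2, J) = -4 - 33*14 = -4 - 462 = -466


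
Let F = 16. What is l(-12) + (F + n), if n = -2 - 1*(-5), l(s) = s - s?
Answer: 19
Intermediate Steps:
l(s) = 0
n = 3 (n = -2 + 5 = 3)
l(-12) + (F + n) = 0 + (16 + 3) = 0 + 19 = 19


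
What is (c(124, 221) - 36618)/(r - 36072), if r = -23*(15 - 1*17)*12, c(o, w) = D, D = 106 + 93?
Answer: 36419/35520 ≈ 1.0253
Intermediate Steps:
D = 199
c(o, w) = 199
r = 552 (r = -23*(15 - 17)*12 = -23*(-2)*12 = 46*12 = 552)
(c(124, 221) - 36618)/(r - 36072) = (199 - 36618)/(552 - 36072) = -36419/(-35520) = -36419*(-1/35520) = 36419/35520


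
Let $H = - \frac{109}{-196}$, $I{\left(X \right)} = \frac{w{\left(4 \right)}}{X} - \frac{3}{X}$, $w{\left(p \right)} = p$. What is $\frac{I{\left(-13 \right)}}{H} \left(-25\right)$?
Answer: $\frac{4900}{1417} \approx 3.458$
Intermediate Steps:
$I{\left(X \right)} = \frac{1}{X}$ ($I{\left(X \right)} = \frac{4}{X} - \frac{3}{X} = \frac{1}{X}$)
$H = \frac{109}{196}$ ($H = \left(-109\right) \left(- \frac{1}{196}\right) = \frac{109}{196} \approx 0.55612$)
$\frac{I{\left(-13 \right)}}{H} \left(-25\right) = \frac{1}{\left(-13\right) \frac{109}{196}} \left(-25\right) = \left(- \frac{1}{13}\right) \frac{196}{109} \left(-25\right) = \left(- \frac{196}{1417}\right) \left(-25\right) = \frac{4900}{1417}$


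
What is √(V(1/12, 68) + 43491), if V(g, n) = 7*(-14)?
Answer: √43393 ≈ 208.31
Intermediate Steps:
V(g, n) = -98
√(V(1/12, 68) + 43491) = √(-98 + 43491) = √43393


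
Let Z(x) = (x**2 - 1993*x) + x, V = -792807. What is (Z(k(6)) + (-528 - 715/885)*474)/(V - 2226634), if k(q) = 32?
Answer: 18489122/178147019 ≈ 0.10379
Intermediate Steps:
Z(x) = x**2 - 1992*x
(Z(k(6)) + (-528 - 715/885)*474)/(V - 2226634) = (32*(-1992 + 32) + (-528 - 715/885)*474)/(-792807 - 2226634) = (32*(-1960) + (-528 - 715*1/885)*474)/(-3019441) = (-62720 + (-528 - 143/177)*474)*(-1/3019441) = (-62720 - 93599/177*474)*(-1/3019441) = (-62720 - 14788642/59)*(-1/3019441) = -18489122/59*(-1/3019441) = 18489122/178147019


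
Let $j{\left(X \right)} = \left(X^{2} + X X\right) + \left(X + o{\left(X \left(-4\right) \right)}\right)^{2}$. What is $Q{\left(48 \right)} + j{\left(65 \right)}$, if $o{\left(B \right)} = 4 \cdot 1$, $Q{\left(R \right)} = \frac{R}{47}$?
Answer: $\frac{620965}{47} \approx 13212.0$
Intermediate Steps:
$Q{\left(R \right)} = \frac{R}{47}$ ($Q{\left(R \right)} = R \frac{1}{47} = \frac{R}{47}$)
$o{\left(B \right)} = 4$
$j{\left(X \right)} = \left(4 + X\right)^{2} + 2 X^{2}$ ($j{\left(X \right)} = \left(X^{2} + X X\right) + \left(X + 4\right)^{2} = \left(X^{2} + X^{2}\right) + \left(4 + X\right)^{2} = 2 X^{2} + \left(4 + X\right)^{2} = \left(4 + X\right)^{2} + 2 X^{2}$)
$Q{\left(48 \right)} + j{\left(65 \right)} = \frac{1}{47} \cdot 48 + \left(\left(4 + 65\right)^{2} + 2 \cdot 65^{2}\right) = \frac{48}{47} + \left(69^{2} + 2 \cdot 4225\right) = \frac{48}{47} + \left(4761 + 8450\right) = \frac{48}{47} + 13211 = \frac{620965}{47}$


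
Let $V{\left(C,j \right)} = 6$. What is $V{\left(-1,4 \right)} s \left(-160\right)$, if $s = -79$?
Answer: $75840$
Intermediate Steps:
$V{\left(-1,4 \right)} s \left(-160\right) = 6 \left(-79\right) \left(-160\right) = \left(-474\right) \left(-160\right) = 75840$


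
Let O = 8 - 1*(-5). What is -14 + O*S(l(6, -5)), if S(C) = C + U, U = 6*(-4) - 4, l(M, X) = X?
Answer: -443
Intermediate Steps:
U = -28 (U = -24 - 4 = -28)
O = 13 (O = 8 + 5 = 13)
S(C) = -28 + C (S(C) = C - 28 = -28 + C)
-14 + O*S(l(6, -5)) = -14 + 13*(-28 - 5) = -14 + 13*(-33) = -14 - 429 = -443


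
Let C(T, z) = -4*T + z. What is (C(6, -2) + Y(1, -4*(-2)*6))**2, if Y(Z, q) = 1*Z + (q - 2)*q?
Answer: 4765489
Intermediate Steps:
C(T, z) = z - 4*T
Y(Z, q) = Z + q*(-2 + q) (Y(Z, q) = Z + (-2 + q)*q = Z + q*(-2 + q))
(C(6, -2) + Y(1, -4*(-2)*6))**2 = ((-2 - 4*6) + (1 + (-4*(-2)*6)**2 - 2*(-4*(-2))*6))**2 = ((-2 - 24) + (1 + (8*6)**2 - 16*6))**2 = (-26 + (1 + 48**2 - 2*48))**2 = (-26 + (1 + 2304 - 96))**2 = (-26 + 2209)**2 = 2183**2 = 4765489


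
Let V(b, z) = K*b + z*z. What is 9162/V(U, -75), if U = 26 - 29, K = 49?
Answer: 1527/913 ≈ 1.6725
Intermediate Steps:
U = -3
V(b, z) = z**2 + 49*b (V(b, z) = 49*b + z*z = 49*b + z**2 = z**2 + 49*b)
9162/V(U, -75) = 9162/((-75)**2 + 49*(-3)) = 9162/(5625 - 147) = 9162/5478 = 9162*(1/5478) = 1527/913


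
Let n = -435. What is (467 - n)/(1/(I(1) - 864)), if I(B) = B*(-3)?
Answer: -782034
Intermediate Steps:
I(B) = -3*B
(467 - n)/(1/(I(1) - 864)) = (467 - 1*(-435))/(1/(-3*1 - 864)) = (467 + 435)/(1/(-3 - 864)) = 902/(1/(-867)) = 902/(-1/867) = 902*(-867) = -782034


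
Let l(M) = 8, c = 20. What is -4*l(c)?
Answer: -32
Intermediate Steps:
-4*l(c) = -4*8 = -32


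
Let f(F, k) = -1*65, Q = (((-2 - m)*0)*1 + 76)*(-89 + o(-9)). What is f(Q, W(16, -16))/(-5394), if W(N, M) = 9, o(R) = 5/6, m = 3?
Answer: 65/5394 ≈ 0.012050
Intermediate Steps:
o(R) = ⅚ (o(R) = 5*(⅙) = ⅚)
Q = -20102/3 (Q = (((-2 - 1*3)*0)*1 + 76)*(-89 + ⅚) = (((-2 - 3)*0)*1 + 76)*(-529/6) = (-5*0*1 + 76)*(-529/6) = (0*1 + 76)*(-529/6) = (0 + 76)*(-529/6) = 76*(-529/6) = -20102/3 ≈ -6700.7)
f(F, k) = -65
f(Q, W(16, -16))/(-5394) = -65/(-5394) = -65*(-1/5394) = 65/5394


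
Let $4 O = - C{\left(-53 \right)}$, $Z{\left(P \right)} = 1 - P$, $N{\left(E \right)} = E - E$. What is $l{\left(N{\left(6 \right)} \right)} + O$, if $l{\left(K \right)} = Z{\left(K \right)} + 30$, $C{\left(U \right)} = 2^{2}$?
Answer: $30$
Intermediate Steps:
$N{\left(E \right)} = 0$
$C{\left(U \right)} = 4$
$l{\left(K \right)} = 31 - K$ ($l{\left(K \right)} = \left(1 - K\right) + 30 = 31 - K$)
$O = -1$ ($O = \frac{\left(-1\right) 4}{4} = \frac{1}{4} \left(-4\right) = -1$)
$l{\left(N{\left(6 \right)} \right)} + O = \left(31 - 0\right) - 1 = \left(31 + 0\right) - 1 = 31 - 1 = 30$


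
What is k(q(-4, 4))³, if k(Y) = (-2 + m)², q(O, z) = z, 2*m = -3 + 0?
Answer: 117649/64 ≈ 1838.3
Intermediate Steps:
m = -3/2 (m = (-3 + 0)/2 = (½)*(-3) = -3/2 ≈ -1.5000)
k(Y) = 49/4 (k(Y) = (-2 - 3/2)² = (-7/2)² = 49/4)
k(q(-4, 4))³ = (49/4)³ = 117649/64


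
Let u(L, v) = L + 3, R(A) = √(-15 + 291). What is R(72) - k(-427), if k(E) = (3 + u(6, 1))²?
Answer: -144 + 2*√69 ≈ -127.39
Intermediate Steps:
R(A) = 2*√69 (R(A) = √276 = 2*√69)
u(L, v) = 3 + L
k(E) = 144 (k(E) = (3 + (3 + 6))² = (3 + 9)² = 12² = 144)
R(72) - k(-427) = 2*√69 - 1*144 = 2*√69 - 144 = -144 + 2*√69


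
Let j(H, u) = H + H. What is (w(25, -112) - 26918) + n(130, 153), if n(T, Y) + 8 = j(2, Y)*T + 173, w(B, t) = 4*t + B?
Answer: -26656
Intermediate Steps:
w(B, t) = B + 4*t
j(H, u) = 2*H
n(T, Y) = 165 + 4*T (n(T, Y) = -8 + ((2*2)*T + 173) = -8 + (4*T + 173) = -8 + (173 + 4*T) = 165 + 4*T)
(w(25, -112) - 26918) + n(130, 153) = ((25 + 4*(-112)) - 26918) + (165 + 4*130) = ((25 - 448) - 26918) + (165 + 520) = (-423 - 26918) + 685 = -27341 + 685 = -26656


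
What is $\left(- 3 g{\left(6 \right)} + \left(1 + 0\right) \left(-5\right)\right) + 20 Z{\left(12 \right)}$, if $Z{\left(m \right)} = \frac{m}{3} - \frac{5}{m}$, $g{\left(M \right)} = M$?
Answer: $\frac{146}{3} \approx 48.667$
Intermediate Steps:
$Z{\left(m \right)} = - \frac{5}{m} + \frac{m}{3}$ ($Z{\left(m \right)} = m \frac{1}{3} - \frac{5}{m} = \frac{m}{3} - \frac{5}{m} = - \frac{5}{m} + \frac{m}{3}$)
$\left(- 3 g{\left(6 \right)} + \left(1 + 0\right) \left(-5\right)\right) + 20 Z{\left(12 \right)} = \left(\left(-3\right) 6 + \left(1 + 0\right) \left(-5\right)\right) + 20 \left(- \frac{5}{12} + \frac{1}{3} \cdot 12\right) = \left(-18 + 1 \left(-5\right)\right) + 20 \left(\left(-5\right) \frac{1}{12} + 4\right) = \left(-18 - 5\right) + 20 \left(- \frac{5}{12} + 4\right) = -23 + 20 \cdot \frac{43}{12} = -23 + \frac{215}{3} = \frac{146}{3}$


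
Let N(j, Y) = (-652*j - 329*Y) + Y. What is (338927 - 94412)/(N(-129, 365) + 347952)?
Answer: 48903/62468 ≈ 0.78285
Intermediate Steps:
N(j, Y) = -652*j - 328*Y
(338927 - 94412)/(N(-129, 365) + 347952) = (338927 - 94412)/((-652*(-129) - 328*365) + 347952) = 244515/((84108 - 119720) + 347952) = 244515/(-35612 + 347952) = 244515/312340 = 244515*(1/312340) = 48903/62468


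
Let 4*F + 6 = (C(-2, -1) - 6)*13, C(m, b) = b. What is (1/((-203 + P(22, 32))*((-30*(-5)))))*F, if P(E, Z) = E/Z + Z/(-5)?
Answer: 194/250455 ≈ 0.00077459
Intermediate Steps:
P(E, Z) = -Z/5 + E/Z (P(E, Z) = E/Z + Z*(-1/5) = E/Z - Z/5 = -Z/5 + E/Z)
F = -97/4 (F = -3/2 + ((-1 - 6)*13)/4 = -3/2 + (-7*13)/4 = -3/2 + (1/4)*(-91) = -3/2 - 91/4 = -97/4 ≈ -24.250)
(1/((-203 + P(22, 32))*((-30*(-5)))))*F = (1/((-203 + (-1/5*32 + 22/32))*((-30*(-5)))))*(-97/4) = (1/((-203 + (-32/5 + 22*(1/32)))*150))*(-97/4) = ((1/150)/(-203 + (-32/5 + 11/16)))*(-97/4) = ((1/150)/(-203 - 457/80))*(-97/4) = ((1/150)/(-16697/80))*(-97/4) = -80/16697*1/150*(-97/4) = -8/250455*(-97/4) = 194/250455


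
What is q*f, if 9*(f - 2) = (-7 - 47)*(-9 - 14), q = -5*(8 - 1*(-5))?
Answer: -9100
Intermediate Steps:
q = -65 (q = -5*(8 + 5) = -5*13 = -65)
f = 140 (f = 2 + ((-7 - 47)*(-9 - 14))/9 = 2 + (-54*(-23))/9 = 2 + (⅑)*1242 = 2 + 138 = 140)
q*f = -65*140 = -9100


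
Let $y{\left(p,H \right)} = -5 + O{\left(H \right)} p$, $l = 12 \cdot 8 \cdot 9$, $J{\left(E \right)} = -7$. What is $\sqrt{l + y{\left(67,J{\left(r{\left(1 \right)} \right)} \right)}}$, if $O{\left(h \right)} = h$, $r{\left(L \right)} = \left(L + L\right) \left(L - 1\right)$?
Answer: $\sqrt{390} \approx 19.748$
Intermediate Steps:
$r{\left(L \right)} = 2 L \left(-1 + L\right)$
$l = 864$ ($l = 96 \cdot 9 = 864$)
$y{\left(p,H \right)} = -5 + H p$
$\sqrt{l + y{\left(67,J{\left(r{\left(1 \right)} \right)} \right)}} = \sqrt{864 - 474} = \sqrt{390}$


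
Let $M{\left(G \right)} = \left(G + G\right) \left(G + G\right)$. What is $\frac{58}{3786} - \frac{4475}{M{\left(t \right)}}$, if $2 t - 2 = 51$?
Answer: $- \frac{8389714}{5317437} \approx -1.5778$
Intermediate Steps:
$t = \frac{53}{2}$ ($t = 1 + \frac{1}{2} \cdot 51 = 1 + \frac{51}{2} = \frac{53}{2} \approx 26.5$)
$M{\left(G \right)} = 4 G^{2}$ ($M{\left(G \right)} = 2 G 2 G = 4 G^{2}$)
$\frac{58}{3786} - \frac{4475}{M{\left(t \right)}} = \frac{58}{3786} - \frac{4475}{4 \left(\frac{53}{2}\right)^{2}} = 58 \cdot \frac{1}{3786} - \frac{4475}{4 \cdot \frac{2809}{4}} = \frac{29}{1893} - \frac{4475}{2809} = - \frac{8389714}{5317437}$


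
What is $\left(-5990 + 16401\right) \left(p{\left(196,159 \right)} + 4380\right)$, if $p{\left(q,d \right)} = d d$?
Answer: $308800671$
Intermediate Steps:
$p{\left(q,d \right)} = d^{2}$
$\left(-5990 + 16401\right) \left(p{\left(196,159 \right)} + 4380\right) = \left(-5990 + 16401\right) \left(159^{2} + 4380\right) = 10411 \left(25281 + 4380\right) = 10411 \cdot 29661 = 308800671$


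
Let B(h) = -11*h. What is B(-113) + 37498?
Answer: 38741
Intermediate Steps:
B(-113) + 37498 = -11*(-113) + 37498 = 1243 + 37498 = 38741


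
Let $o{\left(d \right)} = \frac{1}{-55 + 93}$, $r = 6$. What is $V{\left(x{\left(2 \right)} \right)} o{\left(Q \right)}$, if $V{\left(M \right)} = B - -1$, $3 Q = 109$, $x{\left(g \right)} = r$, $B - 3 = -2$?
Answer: $\frac{1}{19} \approx 0.052632$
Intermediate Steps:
$B = 1$ ($B = 3 - 2 = 1$)
$x{\left(g \right)} = 6$
$Q = \frac{109}{3}$ ($Q = \frac{1}{3} \cdot 109 = \frac{109}{3} \approx 36.333$)
$V{\left(M \right)} = 2$ ($V{\left(M \right)} = 1 - -1 = 1 + 1 = 2$)
$o{\left(d \right)} = \frac{1}{38}$
$V{\left(x{\left(2 \right)} \right)} o{\left(Q \right)} = 2 \cdot \frac{1}{38} = \frac{1}{19}$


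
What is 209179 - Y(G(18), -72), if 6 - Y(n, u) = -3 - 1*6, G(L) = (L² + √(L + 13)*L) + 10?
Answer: 209164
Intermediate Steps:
G(L) = 10 + L² + L*√(13 + L) (G(L) = (L² + √(13 + L)*L) + 10 = (L² + L*√(13 + L)) + 10 = 10 + L² + L*√(13 + L))
Y(n, u) = 15 (Y(n, u) = 6 - (-3 - 1*6) = 6 - (-3 - 6) = 6 - 1*(-9) = 6 + 9 = 15)
209179 - Y(G(18), -72) = 209179 - 1*15 = 209179 - 15 = 209164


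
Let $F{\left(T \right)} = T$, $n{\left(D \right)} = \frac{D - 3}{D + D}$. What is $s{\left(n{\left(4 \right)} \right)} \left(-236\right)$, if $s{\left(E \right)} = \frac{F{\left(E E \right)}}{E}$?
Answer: $- \frac{59}{2} \approx -29.5$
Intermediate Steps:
$n{\left(D \right)} = \frac{-3 + D}{2 D}$
$s{\left(E \right)} = E$ ($s{\left(E \right)} = \frac{E E}{E} = \frac{E^{2}}{E} = E$)
$s{\left(n{\left(4 \right)} \right)} \left(-236\right) = \frac{-3 + 4}{2 \cdot 4} \left(-236\right) = \frac{1}{2} \cdot \frac{1}{4} \cdot 1 \left(-236\right) = \frac{1}{8} \left(-236\right) = - \frac{59}{2}$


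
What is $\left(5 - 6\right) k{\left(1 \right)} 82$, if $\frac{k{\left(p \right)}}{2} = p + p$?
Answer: $-328$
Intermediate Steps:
$k{\left(p \right)} = 4 p$ ($k{\left(p \right)} = 2 \left(p + p\right) = 2 \cdot 2 p = 4 p$)
$\left(5 - 6\right) k{\left(1 \right)} 82 = \left(5 - 6\right) 4 \cdot 1 \cdot 82 = \left(-1\right) 4 \cdot 82 = \left(-4\right) 82 = -328$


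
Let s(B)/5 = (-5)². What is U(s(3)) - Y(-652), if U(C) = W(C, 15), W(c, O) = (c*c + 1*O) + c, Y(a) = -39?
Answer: 15804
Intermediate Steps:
s(B) = 125 (s(B) = 5*(-5)² = 5*25 = 125)
W(c, O) = O + c + c² (W(c, O) = (c² + O) + c = (O + c²) + c = O + c + c²)
U(C) = 15 + C + C²
U(s(3)) - Y(-652) = (15 + 125 + 125²) - 1*(-39) = (15 + 125 + 15625) + 39 = 15765 + 39 = 15804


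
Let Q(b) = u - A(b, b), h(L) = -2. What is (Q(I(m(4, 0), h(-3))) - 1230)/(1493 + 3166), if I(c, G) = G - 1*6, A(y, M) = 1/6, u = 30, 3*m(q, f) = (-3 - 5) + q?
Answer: -7201/27954 ≈ -0.25760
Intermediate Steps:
m(q, f) = -8/3 + q/3 (m(q, f) = ((-3 - 5) + q)/3 = (-8 + q)/3 = -8/3 + q/3)
A(y, M) = ⅙
I(c, G) = -6 + G (I(c, G) = G - 6 = -6 + G)
Q(b) = 179/6 (Q(b) = 30 - 1*⅙ = 30 - ⅙ = 179/6)
(Q(I(m(4, 0), h(-3))) - 1230)/(1493 + 3166) = (179/6 - 1230)/(1493 + 3166) = -7201/6/4659 = -7201/6*1/4659 = -7201/27954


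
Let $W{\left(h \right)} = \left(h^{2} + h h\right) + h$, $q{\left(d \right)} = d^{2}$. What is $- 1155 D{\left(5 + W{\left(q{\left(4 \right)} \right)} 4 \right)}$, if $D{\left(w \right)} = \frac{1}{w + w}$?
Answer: $- \frac{1155}{4234} \approx -0.27279$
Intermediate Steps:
$W{\left(h \right)} = h + 2 h^{2}$ ($W{\left(h \right)} = \left(h^{2} + h^{2}\right) + h = 2 h^{2} + h = h + 2 h^{2}$)
$D{\left(w \right)} = \frac{1}{2 w}$
$- 1155 D{\left(5 + W{\left(q{\left(4 \right)} \right)} 4 \right)} = - 1155 \frac{1}{2 \left(5 + 4^{2} \left(1 + 2 \cdot 4^{2}\right) 4\right)} = - 1155 \frac{1}{2 \left(5 + 16 \left(1 + 2 \cdot 16\right) 4\right)} = - 1155 \frac{1}{2 \left(5 + 16 \left(1 + 32\right) 4\right)} = - 1155 \frac{1}{2 \left(5 + 16 \cdot 33 \cdot 4\right)} = - 1155 \frac{1}{2 \left(5 + 528 \cdot 4\right)} = - 1155 \frac{1}{2 \left(5 + 2112\right)} = - 1155 \frac{1}{2 \cdot 2117} = - 1155 \cdot \frac{1}{2} \cdot \frac{1}{2117} = \left(-1155\right) \frac{1}{4234} = - \frac{1155}{4234}$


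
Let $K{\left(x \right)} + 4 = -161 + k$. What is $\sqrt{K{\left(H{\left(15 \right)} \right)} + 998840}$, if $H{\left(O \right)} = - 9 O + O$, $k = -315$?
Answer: $2 \sqrt{249590} \approx 999.18$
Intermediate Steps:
$H{\left(O \right)} = - 8 O$
$K{\left(x \right)} = -480$ ($K{\left(x \right)} = -4 - 476 = -480$)
$\sqrt{K{\left(H{\left(15 \right)} \right)} + 998840} = \sqrt{-480 + 998840} = \sqrt{998360} = 2 \sqrt{249590}$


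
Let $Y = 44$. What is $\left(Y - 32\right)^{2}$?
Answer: $144$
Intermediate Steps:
$\left(Y - 32\right)^{2} = \left(44 - 32\right)^{2} = 12^{2} = 144$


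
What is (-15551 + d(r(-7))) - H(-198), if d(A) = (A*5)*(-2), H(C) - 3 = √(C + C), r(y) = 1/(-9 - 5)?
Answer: -108873/7 - 6*I*√11 ≈ -15553.0 - 19.9*I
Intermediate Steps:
r(y) = -1/14 (r(y) = 1/(-14) = -1/14)
H(C) = 3 + √2*√C (H(C) = 3 + √(C + C) = 3 + √(2*C) = 3 + √2*√C)
d(A) = -10*A (d(A) = (5*A)*(-2) = -10*A)
(-15551 + d(r(-7))) - H(-198) = (-15551 - 10*(-1/14)) - (3 + √2*√(-198)) = (-15551 + 5/7) - (3 + √2*(3*I*√22)) = -108852/7 - (3 + 6*I*√11) = -108852/7 + (-3 - 6*I*√11) = -108873/7 - 6*I*√11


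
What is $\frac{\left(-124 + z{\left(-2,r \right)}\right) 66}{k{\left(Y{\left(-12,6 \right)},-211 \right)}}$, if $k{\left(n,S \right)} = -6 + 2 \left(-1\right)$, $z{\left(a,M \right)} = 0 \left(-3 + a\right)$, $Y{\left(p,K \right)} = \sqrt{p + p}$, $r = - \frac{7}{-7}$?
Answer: $1023$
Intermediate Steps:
$r = 1$ ($r = \left(-7\right) \left(- \frac{1}{7}\right) = 1$)
$Y{\left(p,K \right)} = \sqrt{2} \sqrt{p}$ ($Y{\left(p,K \right)} = \sqrt{2 p} = \sqrt{2} \sqrt{p}$)
$z{\left(a,M \right)} = 0$
$k{\left(n,S \right)} = -8$ ($k{\left(n,S \right)} = -6 - 2 = -8$)
$\frac{\left(-124 + z{\left(-2,r \right)}\right) 66}{k{\left(Y{\left(-12,6 \right)},-211 \right)}} = \frac{\left(-124 + 0\right) 66}{-8} = \left(-124\right) 66 \left(- \frac{1}{8}\right) = \left(-8184\right) \left(- \frac{1}{8}\right) = 1023$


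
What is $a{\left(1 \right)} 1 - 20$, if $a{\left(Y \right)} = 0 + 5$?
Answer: $-15$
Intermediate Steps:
$a{\left(Y \right)} = 5$
$a{\left(1 \right)} 1 - 20 = 5 \cdot 1 - 20 = 5 - 20 = -15$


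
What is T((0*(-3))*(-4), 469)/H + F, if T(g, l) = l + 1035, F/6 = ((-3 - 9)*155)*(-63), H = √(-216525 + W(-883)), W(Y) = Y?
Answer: 703080 - 188*I*√3397/3397 ≈ 7.0308e+5 - 3.2256*I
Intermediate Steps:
H = 8*I*√3397 (H = √(-216525 - 883) = √(-217408) = 8*I*√3397 ≈ 466.27*I)
F = 703080 (F = 6*(((-3 - 9)*155)*(-63)) = 6*(-12*155*(-63)) = 6*(-1860*(-63)) = 6*117180 = 703080)
T(g, l) = 1035 + l
T((0*(-3))*(-4), 469)/H + F = (1035 + 469)/((8*I*√3397)) + 703080 = 1504*(-I*√3397/27176) + 703080 = -188*I*√3397/3397 + 703080 = 703080 - 188*I*√3397/3397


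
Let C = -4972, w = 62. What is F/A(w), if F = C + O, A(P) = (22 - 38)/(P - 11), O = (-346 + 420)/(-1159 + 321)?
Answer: 106248555/6704 ≈ 15849.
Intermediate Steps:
O = -37/419 (O = 74/(-838) = 74*(-1/838) = -37/419 ≈ -0.088305)
A(P) = -16/(-11 + P)
F = -2083305/419 (F = -4972 - 37/419 = -2083305/419 ≈ -4972.1)
F/A(w) = -2083305/(419*((-16/(-11 + 62)))) = -2083305/(419*((-16/51))) = -2083305/(419*((-16*1/51))) = -2083305/(419*(-16/51)) = -2083305/419*(-51/16) = 106248555/6704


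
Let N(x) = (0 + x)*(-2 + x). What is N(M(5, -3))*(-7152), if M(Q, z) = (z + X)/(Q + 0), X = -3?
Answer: -686592/25 ≈ -27464.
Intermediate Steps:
M(Q, z) = (-3 + z)/Q (M(Q, z) = (z - 3)/(Q + 0) = (-3 + z)/Q)
N(x) = x*(-2 + x)
N(M(5, -3))*(-7152) = (((-3 - 3)/5)*(-2 + (-3 - 3)/5))*(-7152) = (((1/5)*(-6))*(-2 + (1/5)*(-6)))*(-7152) = -6*(-2 - 6/5)/5*(-7152) = -6/5*(-16/5)*(-7152) = (96/25)*(-7152) = -686592/25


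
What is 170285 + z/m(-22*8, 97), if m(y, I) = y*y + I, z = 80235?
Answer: 5291346040/31073 ≈ 1.7029e+5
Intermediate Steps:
m(y, I) = I + y² (m(y, I) = y² + I = I + y²)
170285 + z/m(-22*8, 97) = 170285 + 80235/(97 + (-22*8)²) = 170285 + 80235/(97 + (-176)²) = 170285 + 80235/(97 + 30976) = 170285 + 80235/31073 = 5291346040/31073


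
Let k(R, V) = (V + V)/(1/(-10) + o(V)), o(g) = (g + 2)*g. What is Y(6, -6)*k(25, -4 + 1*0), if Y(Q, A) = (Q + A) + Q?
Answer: -480/79 ≈ -6.0760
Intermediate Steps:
o(g) = g*(2 + g) (o(g) = (2 + g)*g = g*(2 + g))
Y(Q, A) = A + 2*Q (Y(Q, A) = (A + Q) + Q = A + 2*Q)
k(R, V) = 2*V/(-1/10 + V*(2 + V)) (k(R, V) = (V + V)/(1/(-10) + V*(2 + V)) = (2*V)/(-1/10 + V*(2 + V)) = 2*V/(-1/10 + V*(2 + V)))
Y(6, -6)*k(25, -4 + 1*0) = (-6 + 2*6)*(20*(-4 + 1*0)/(-1 + 10*(-4 + 1*0)*(2 + (-4 + 1*0)))) = (-6 + 12)*(20*(-4 + 0)/(-1 + 10*(-4 + 0)*(2 + (-4 + 0)))) = 6*(20*(-4)/(-1 + 10*(-4)*(2 - 4))) = 6*(20*(-4)/(-1 + 10*(-4)*(-2))) = 6*(20*(-4)/(-1 + 80)) = 6*(20*(-4)/79) = 6*(20*(-4)*(1/79)) = 6*(-80/79) = -480/79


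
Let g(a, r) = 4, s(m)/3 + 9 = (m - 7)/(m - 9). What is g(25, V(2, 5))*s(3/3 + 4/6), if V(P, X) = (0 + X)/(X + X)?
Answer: -1092/11 ≈ -99.273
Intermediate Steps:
V(P, X) = ½ (V(P, X) = X/((2*X)) = X*(1/(2*X)) = ½)
s(m) = -27 + 3*(-7 + m)/(-9 + m) (s(m) = -27 + 3*((m - 7)/(m - 9)) = -27 + 3*((-7 + m)/(-9 + m)) = -27 + 3*(-7 + m)/(-9 + m))
g(25, V(2, 5))*s(3/3 + 4/6) = 4*(6*(37 - 4*(3/3 + 4/6))/(-9 + (3/3 + 4/6))) = 4*(6*(37 - 4*(3*(⅓) + 4*(⅙)))/(-9 + (3*(⅓) + 4*(⅙)))) = 4*(6*(37 - 4*(1 + ⅔))/(-9 + (1 + ⅔))) = 4*(6*(37 - 4*5/3)/(-9 + 5/3)) = 4*(6*(37 - 20/3)/(-22/3)) = 4*(6*(-3/22)*(91/3)) = 4*(-273/11) = -1092/11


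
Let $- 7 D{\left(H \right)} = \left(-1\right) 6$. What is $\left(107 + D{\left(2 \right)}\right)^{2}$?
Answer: $\frac{570025}{49} \approx 11633.0$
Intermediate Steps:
$D{\left(H \right)} = \frac{6}{7}$ ($D{\left(H \right)} = - \frac{\left(-1\right) 6}{7} = \left(- \frac{1}{7}\right) \left(-6\right) = \frac{6}{7}$)
$\left(107 + D{\left(2 \right)}\right)^{2} = \left(107 + \frac{6}{7}\right)^{2} = \left(\frac{755}{7}\right)^{2} = \frac{570025}{49}$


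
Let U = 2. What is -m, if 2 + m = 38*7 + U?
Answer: -266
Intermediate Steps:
m = 266 (m = -2 + (38*7 + 2) = -2 + (266 + 2) = -2 + 268 = 266)
-m = -1*266 = -266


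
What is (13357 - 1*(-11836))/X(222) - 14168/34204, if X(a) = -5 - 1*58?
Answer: -30806927/76959 ≈ -400.30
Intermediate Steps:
X(a) = -63 (X(a) = -5 - 58 = -63)
(13357 - 1*(-11836))/X(222) - 14168/34204 = (13357 - 1*(-11836))/(-63) - 14168/34204 = (13357 + 11836)*(-1/63) - 14168*1/34204 = 25193*(-1/63) - 3542/8551 = -3599/9 - 3542/8551 = -30806927/76959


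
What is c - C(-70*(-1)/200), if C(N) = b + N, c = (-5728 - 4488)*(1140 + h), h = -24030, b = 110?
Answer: 4676882593/20 ≈ 2.3384e+8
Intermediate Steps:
c = 233844240 (c = (-5728 - 4488)*(1140 - 24030) = -10216*(-22890) = 233844240)
C(N) = 110 + N
c - C(-70*(-1)/200) = 233844240 - (110 - 70*(-1)/200) = 233844240 - (110 + 70*(1/200)) = 233844240 - (110 + 7/20) = 233844240 - 1*2207/20 = 233844240 - 2207/20 = 4676882593/20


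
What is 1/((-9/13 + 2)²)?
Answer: 169/289 ≈ 0.58477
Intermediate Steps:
1/((-9/13 + 2)²) = 1/((17/13)²) = 1/(289/169) = 169/289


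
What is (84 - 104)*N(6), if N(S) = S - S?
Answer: 0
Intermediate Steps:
N(S) = 0
(84 - 104)*N(6) = (84 - 104)*0 = -20*0 = 0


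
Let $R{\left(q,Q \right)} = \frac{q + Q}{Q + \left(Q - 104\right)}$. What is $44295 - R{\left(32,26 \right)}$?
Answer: $\frac{1151699}{26} \approx 44296.0$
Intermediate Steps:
$R{\left(q,Q \right)} = \frac{Q + q}{-104 + 2 Q}$ ($R{\left(q,Q \right)} = \frac{Q + q}{Q + \left(-104 + Q\right)} = \frac{Q + q}{-104 + 2 Q}$)
$44295 - R{\left(32,26 \right)} = 44295 - \frac{26 + 32}{2 \left(-52 + 26\right)} = 44295 - \frac{1}{2} \frac{1}{-26} \cdot 58 = 44295 - \frac{1}{2} \left(- \frac{1}{26}\right) 58 = 44295 - - \frac{29}{26} = 44295 + \frac{29}{26} = \frac{1151699}{26}$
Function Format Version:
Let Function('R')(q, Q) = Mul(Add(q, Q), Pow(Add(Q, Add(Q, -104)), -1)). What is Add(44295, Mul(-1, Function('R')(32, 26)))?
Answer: Rational(1151699, 26) ≈ 44296.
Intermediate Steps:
Function('R')(q, Q) = Mul(Pow(Add(-104, Mul(2, Q)), -1), Add(Q, q)) (Function('R')(q, Q) = Mul(Add(Q, q), Pow(Add(Q, Add(-104, Q)), -1)) = Mul(Add(Q, q), Pow(Add(-104, Mul(2, Q)), -1)) = Mul(Pow(Add(-104, Mul(2, Q)), -1), Add(Q, q)))
Add(44295, Mul(-1, Function('R')(32, 26))) = Add(44295, Mul(-1, Mul(Rational(1, 2), Pow(Add(-52, 26), -1), Add(26, 32)))) = Add(44295, Mul(-1, Mul(Rational(1, 2), Pow(-26, -1), 58))) = Add(44295, Mul(-1, Mul(Rational(1, 2), Rational(-1, 26), 58))) = Add(44295, Mul(-1, Rational(-29, 26))) = Add(44295, Rational(29, 26)) = Rational(1151699, 26)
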